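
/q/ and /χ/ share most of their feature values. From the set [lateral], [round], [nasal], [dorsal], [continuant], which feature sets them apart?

[continuant]

The two segments share [−lateral], [−round], [−nasal], [+dorsal]. The only feature from the list on which they differ: /q/ is [−continuant] while /χ/ is [+continuant].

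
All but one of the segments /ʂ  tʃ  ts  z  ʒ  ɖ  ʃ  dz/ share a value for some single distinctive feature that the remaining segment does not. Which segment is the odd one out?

ɖ

The remaining segments after removing /ɖ/ share [+strident]; /ɖ/ (voiced retroflex stop) is [−strident]. For every other candidate removal, the leftover set fails to share any single feature value that the removed segment lacks.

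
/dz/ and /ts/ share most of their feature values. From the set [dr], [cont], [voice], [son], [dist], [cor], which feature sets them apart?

/dz/ (voiced alveolar affricate) and /ts/ (voiceless alveolar affricate) agree on [+delayed release], [-continuant], [-sonorant], [-distributed], [+coronal]. They differ on [voice] (/dz/ [+], /ts/ [-]).

[voice]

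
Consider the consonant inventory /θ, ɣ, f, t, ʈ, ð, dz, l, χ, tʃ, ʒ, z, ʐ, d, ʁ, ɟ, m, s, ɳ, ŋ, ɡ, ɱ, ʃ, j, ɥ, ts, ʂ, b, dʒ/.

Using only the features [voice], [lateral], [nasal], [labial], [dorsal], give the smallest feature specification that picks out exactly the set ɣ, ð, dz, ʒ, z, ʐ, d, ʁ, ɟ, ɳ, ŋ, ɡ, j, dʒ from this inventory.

/ɣ, ð, dz, ʒ, z, ʐ, d, ʁ, ɟ, ɳ, ŋ, ɡ, j, dʒ/ are all [+voice], [-lateral], [-labial], and no other segment in the inventory matches all three values. Dropping any one of them over-generates: [-lateral, -labial] alone would also admit /θ, t, ʈ, χ, …/; [+voice, -labial] alone would also admit /l/; [+voice, -lateral] alone would also admit /m, ɱ, ɥ, b/. No other combination of two listed features picks out exactly this set either, so fewer than three features will not do.

[+voice, -lateral, -labial]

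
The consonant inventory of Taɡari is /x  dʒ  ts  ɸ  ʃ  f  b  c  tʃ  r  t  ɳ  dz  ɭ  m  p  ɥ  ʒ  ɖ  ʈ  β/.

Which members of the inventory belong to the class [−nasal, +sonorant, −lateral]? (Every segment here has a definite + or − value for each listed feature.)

r, ɥ

Checking each segment against [−nasal], [+sonorant], [−lateral]: /r/ (alveolar trill), /ɥ/ (labial-palatal glide) satisfy every feature; every other segment in the inventory fails at least one.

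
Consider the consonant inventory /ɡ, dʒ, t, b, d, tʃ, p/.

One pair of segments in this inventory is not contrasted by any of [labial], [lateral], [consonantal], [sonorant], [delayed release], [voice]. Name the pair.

Both /d/ and /ɡ/ are [−labial], [−lateral], [+consonantal], [−sonorant], [−delayed release], [+voice]. Since the list omits [coronal] and [dorsal] — which do distinguish the voiced alveolar stop from the voiced velar stop — this pair collapses; all other pairs remain distinct.

d, ɡ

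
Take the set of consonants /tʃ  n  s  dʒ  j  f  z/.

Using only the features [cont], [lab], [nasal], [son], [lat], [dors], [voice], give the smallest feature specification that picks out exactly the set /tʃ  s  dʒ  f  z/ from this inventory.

The target set is precisely the extension of [−sonorant] in this inventory.

[−son]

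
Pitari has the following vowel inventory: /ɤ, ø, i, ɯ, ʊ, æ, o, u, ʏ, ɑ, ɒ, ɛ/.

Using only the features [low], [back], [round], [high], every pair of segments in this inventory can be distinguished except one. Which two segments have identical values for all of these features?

/ʊ/ (high back rounded lax vowel) and /u/ (high back rounded tense vowel) are both [−low], [+back], [+round], [+high], so none of the listed features separates them. (They do differ in [tense], which is not among the given features.) Every other pair in the inventory differs on at least one listed feature.

ʊ, u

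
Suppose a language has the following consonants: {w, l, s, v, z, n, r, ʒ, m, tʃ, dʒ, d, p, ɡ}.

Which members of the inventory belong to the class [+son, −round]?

l, n, r, m

Checking each segment against [+sonorant], [−round]: /l/ (alveolar lateral approximant), /n/ (alveolar nasal), /r/ (alveolar trill), /m/ (bilabial nasal) satisfy every feature; every other segment in the inventory fails at least one.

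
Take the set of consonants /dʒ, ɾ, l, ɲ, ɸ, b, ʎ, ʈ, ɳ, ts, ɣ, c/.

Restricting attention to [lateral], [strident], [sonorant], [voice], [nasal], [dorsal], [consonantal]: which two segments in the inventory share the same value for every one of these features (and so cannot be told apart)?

Both /ʈ/ and /ɸ/ are [−lateral], [−strident], [−sonorant], [−voice], [−nasal], [−dorsal], [+consonantal]. Since the list omits [continuant], [labial] and [coronal] — which do distinguish the voiceless retroflex stop from the voiceless bilabial fricative — this pair collapses; all other pairs remain distinct.

ʈ, ɸ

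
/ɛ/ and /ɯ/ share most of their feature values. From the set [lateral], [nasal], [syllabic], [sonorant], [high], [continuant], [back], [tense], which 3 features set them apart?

The two segments share [−lateral], [−nasal], [+syllabic], [+sonorant], [+continuant]. The only features from the list on which they differ: /ɛ/ is [−high] while /ɯ/ is [+high]; /ɛ/ is [−back] while /ɯ/ is [+back]; /ɛ/ is [−tense] while /ɯ/ is [+tense].

[high], [back], [tense]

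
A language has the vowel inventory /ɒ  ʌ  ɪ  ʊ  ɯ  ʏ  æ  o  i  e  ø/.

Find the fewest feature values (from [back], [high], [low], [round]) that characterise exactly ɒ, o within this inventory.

[−high, +back, +round]

Every target segment is [−high], [+back], [+round]; each remaining inventory member fails at least one of these. Each conjunct is needed — [+back, +round] alone would also admit /ʊ/; [−high, +round] alone would also admit /ø/; [−high, +back] alone would also admit /ʌ/ — and no other combination of two listed features has exactly this extension, so three is the minimum.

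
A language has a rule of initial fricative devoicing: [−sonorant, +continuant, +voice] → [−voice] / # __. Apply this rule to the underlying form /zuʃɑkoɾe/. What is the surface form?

/z/ satisfies [−sonorant, +continuant, +voice] and sits in # __. The [−voice] counterpart of the voiced alveolar fricative is /s/. Other segments in /zuʃɑkoɾe/ either fail the structural description or are not in the environment, so the surface form is [suʃɑkoɾe].

[suʃɑkoɾe]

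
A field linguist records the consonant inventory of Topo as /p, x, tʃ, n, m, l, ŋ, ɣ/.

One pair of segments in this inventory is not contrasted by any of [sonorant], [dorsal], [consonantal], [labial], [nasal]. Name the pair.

On the given features, /x/ and /ɣ/ have an identical profile: [-sonorant], [+dorsal], [+consonantal], [-labial], [-nasal]. No other two segments in the inventory coincide on all 5 features. (They do differ in [voice], which is not among the given features.)

x, ɣ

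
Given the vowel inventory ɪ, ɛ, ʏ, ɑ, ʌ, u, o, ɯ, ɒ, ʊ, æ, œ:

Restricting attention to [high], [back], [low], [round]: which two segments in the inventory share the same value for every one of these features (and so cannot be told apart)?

u, ʊ

Both /u/ and /ʊ/ are [+high], [+back], [−low], [+round]. Since the list omits [tense] — which does distinguish the high back rounded tense vowel from the high back rounded lax vowel — this pair collapses; all other pairs remain distinct.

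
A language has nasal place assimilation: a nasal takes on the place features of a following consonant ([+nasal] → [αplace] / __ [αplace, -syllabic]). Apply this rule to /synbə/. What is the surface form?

In /synbə/, the nasal /n/ precedes /b/, which is [+labial]. The nasal assimilates in place, becoming the [+labial] nasal /m/. The surface form is [symbə].

[symbə]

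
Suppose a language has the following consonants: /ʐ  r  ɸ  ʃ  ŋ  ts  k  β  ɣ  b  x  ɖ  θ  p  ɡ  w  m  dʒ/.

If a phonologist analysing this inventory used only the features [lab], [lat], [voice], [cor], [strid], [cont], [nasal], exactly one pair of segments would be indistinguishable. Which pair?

β, w

On the given features, /β/ and /w/ have an identical profile: [+labial], [−lateral], [+voice], [−coronal], [−strident], [+continuant], [−nasal]. No other two segments in the inventory coincide on all 7 features. (They do differ in [sonorant], [round] and [dorsal], which are not among the given features.)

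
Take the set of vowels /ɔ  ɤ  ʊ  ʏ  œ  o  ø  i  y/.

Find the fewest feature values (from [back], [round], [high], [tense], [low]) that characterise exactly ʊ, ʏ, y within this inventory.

Every target segment is [+high], [+round]; each remaining inventory member fails at least one of these. Each conjunct is needed — [+round] alone would also admit /ɔ, œ, o, ø/; [+high] alone would also admit /i/ — and no other single listed feature has exactly this extension, so two is the minimum.

[+high, +round]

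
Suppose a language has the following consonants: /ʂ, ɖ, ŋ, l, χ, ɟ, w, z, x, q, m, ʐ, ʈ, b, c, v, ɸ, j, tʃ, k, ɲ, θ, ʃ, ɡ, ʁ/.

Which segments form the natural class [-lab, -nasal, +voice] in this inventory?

ɖ, l, ɟ, z, ʐ, j, ɡ, ʁ

Checking each segment against [-labial], [-nasal], [+voice]: /ɖ/ (voiced retroflex stop), /l/ (alveolar lateral approximant), /ɟ/ (voiced palatal stop), /z/ (voiced alveolar fricative), /ʐ/ (voiced retroflex fricative), /j/ (palatal glide), among others, satisfy every feature; every other segment in the inventory fails at least one.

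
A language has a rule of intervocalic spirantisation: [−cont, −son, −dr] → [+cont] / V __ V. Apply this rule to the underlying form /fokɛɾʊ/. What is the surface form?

[foxɛɾʊ]

The only segment in the rule's environment that also matches [−cont, −son, −dr] is /k/. Applying [+continuant] turns the voiceless velar stop into /x/ (voiceless velar fricative), giving [foxɛɾʊ].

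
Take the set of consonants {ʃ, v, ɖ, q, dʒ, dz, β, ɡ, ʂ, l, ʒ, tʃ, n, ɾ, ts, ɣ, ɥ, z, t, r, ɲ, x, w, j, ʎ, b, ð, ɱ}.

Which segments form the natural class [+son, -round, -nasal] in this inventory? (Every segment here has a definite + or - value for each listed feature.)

l, ɾ, r, j, ʎ

Among the inventory, the [+sonorant] segments are /l, n, ɾ, ɥ, r, ɲ, w, j, ʎ, ɱ/.
Of those, [-round] gives /l, n, ɾ, r, ɲ, j, ʎ, ɱ/.
Among these, [-nasal] leaves /l, ɾ, r, j, ʎ/.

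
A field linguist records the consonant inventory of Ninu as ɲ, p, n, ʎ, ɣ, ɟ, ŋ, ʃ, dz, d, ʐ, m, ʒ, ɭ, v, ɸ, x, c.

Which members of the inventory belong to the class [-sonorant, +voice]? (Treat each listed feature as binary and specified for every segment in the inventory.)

Checking each segment against [-sonorant], [+voice]: /ɣ/ (voiced velar fricative), /ɟ/ (voiced palatal stop), /dz/ (voiced alveolar affricate), /d/ (voiced alveolar stop), /ʐ/ (voiced retroflex fricative), /ʒ/ (voiced postalveolar fricative), among others, satisfy every feature; every other segment in the inventory fails at least one.

ɣ, ɟ, dz, d, ʐ, ʒ, v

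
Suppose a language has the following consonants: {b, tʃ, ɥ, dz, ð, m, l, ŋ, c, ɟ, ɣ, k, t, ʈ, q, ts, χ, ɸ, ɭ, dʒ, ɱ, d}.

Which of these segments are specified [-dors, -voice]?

The [-dorsal] segments are /b, tʃ, dz, ð, m, l, t, ʈ, ts, ɸ, ɭ, dʒ, ɱ, d/.
Then [-voice] leaves /tʃ, t, ʈ, ts, ɸ/.

tʃ, t, ʈ, ts, ɸ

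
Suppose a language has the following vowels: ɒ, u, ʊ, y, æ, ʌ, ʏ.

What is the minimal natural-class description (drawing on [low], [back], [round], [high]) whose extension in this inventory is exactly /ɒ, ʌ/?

/ɒ, ʌ/ are all [-high], [+back], and no other segment in the inventory matches both values. Dropping any one of them over-generates: [+back] alone would also admit /u, ʊ/; [-high] alone would also admit /æ/. No other single listed feature picks out exactly this set either, so fewer than two features will not do.

[-high, +back]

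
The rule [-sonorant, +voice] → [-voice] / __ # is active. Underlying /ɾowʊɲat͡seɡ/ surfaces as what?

[ɾowʊɲat͡sek]

/ɡ/ satisfies [-sonorant, +voice] and sits in __ #. The [-voice] counterpart of the voiced velar stop is /k/. Other segments in /ɾowʊɲat͡seɡ/ either fail the structural description or are not in the environment, so the surface form is [ɾowʊɲat͡sek].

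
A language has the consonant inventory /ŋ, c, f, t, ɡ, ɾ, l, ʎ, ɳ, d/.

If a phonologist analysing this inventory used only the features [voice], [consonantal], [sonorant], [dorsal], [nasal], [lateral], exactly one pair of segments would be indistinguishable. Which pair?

f, t

Both /f/ and /t/ are [−voice], [+consonantal], [−sonorant], [−dorsal], [−nasal], [−lateral]. Since the list omits [continuant], [labial] and [coronal] — which do distinguish the voiceless labiodental fricative from the voiceless alveolar stop — this pair collapses; all other pairs remain distinct.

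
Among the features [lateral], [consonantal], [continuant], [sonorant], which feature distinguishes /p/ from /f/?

[continuant]

/p/ (voiceless bilabial stop) and /f/ (voiceless labiodental fricative) agree on [-lateral], [+consonantal], [-sonorant]. They differ on [continuant] (/p/ [-], /f/ [+]).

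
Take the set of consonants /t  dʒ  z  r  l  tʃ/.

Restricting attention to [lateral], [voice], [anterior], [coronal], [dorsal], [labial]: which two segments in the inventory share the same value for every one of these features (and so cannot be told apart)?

/r/ (alveolar trill) and /z/ (voiced alveolar fricative) are both [−lateral], [+voice], [+anterior], [+coronal], [−dorsal], [−labial], so none of the listed features separates them. (They do differ in [sonorant] and [strident], which are not among the given features.) Every other pair in the inventory differs on at least one listed feature.

r, z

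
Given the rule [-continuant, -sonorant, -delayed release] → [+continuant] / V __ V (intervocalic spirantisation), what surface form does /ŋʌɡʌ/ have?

[ŋʌɣʌ]

The only segment in the rule's environment that also matches [-continuant, -sonorant, -delayed release] is /ɡ/. Applying [+continuant] turns the voiced velar stop into /ɣ/ (voiced velar fricative), giving [ŋʌɣʌ].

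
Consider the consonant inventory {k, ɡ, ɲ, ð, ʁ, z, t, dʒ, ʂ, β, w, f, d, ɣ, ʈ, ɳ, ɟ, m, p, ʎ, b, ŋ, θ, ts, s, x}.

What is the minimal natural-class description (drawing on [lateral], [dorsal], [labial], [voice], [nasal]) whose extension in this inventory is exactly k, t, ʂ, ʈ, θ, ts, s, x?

[−voice, −labial]

/k, t, ʂ, ʈ, θ, ts, s, x/ are all [−voice], [−labial], and no other segment in the inventory matches both values. Dropping any one of them over-generates: [−labial] alone would also admit /ɡ, ɲ, ð, ʁ, …/; [−voice] alone would also admit /f, p/. No other single listed feature picks out exactly this set either, so fewer than two features will not do.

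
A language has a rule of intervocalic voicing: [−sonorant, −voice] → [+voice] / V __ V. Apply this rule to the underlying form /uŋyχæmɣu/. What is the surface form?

The only segment in the rule's environment that also matches [−sonorant, −voice] is /χ/. Applying [+voice] turns the voiceless uvular fricative into /ʁ/ (voiced uvular fricative), giving [uŋyʁæmɣu].

[uŋyʁæmɣu]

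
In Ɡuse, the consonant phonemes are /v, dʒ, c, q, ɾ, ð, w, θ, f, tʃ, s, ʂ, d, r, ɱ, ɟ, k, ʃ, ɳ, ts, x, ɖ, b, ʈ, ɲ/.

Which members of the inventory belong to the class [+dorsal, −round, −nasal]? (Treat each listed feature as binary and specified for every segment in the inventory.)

c, q, ɟ, k, x

Checking each segment against [+dorsal], [−round], [−nasal]: /c/ (voiceless palatal stop), /q/ (voiceless uvular stop), /ɟ/ (voiced palatal stop), /k/ (voiceless velar stop), /x/ (voiceless velar fricative) satisfy every feature; every other segment in the inventory fails at least one.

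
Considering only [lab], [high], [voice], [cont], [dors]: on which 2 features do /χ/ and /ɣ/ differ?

[voice], [high]

The two segments share [-labial], [+continuant], [+dorsal]. The only features from the list on which they differ: /χ/ is [-voice] while /ɣ/ is [+voice]; /χ/ is [-high] while /ɣ/ is [+high].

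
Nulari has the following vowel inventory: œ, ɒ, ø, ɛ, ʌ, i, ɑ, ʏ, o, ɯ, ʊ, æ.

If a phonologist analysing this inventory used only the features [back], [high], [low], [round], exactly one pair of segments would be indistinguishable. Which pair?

ø, œ

Both /ø/ and /œ/ are [−back], [−high], [−low], [+round]. Since the list omits [tense] — which does distinguish the mid front rounded tense vowel from the mid front rounded lax vowel — this pair collapses; all other pairs remain distinct.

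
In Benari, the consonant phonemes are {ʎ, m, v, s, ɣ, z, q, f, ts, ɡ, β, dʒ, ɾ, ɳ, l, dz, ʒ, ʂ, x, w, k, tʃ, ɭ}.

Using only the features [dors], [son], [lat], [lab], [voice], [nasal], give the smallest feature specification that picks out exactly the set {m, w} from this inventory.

[+son, +lab]

Every target segment is [+sonorant], [+labial]; each remaining inventory member fails at least one of these. Each conjunct is needed — [+labial] alone would also admit /v, f, β/; [+sonorant] alone would also admit /ʎ, ɾ, ɳ, l, …/ — and no other single listed feature has exactly this extension, so two is the minimum.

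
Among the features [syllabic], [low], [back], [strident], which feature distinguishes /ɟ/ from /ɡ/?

/ɟ/ (voiced palatal stop) and /ɡ/ (voiced velar stop) agree on [−syllabic], [−low], [−strident]. They differ on [back] (/ɟ/ [−], /ɡ/ [+]).

[back]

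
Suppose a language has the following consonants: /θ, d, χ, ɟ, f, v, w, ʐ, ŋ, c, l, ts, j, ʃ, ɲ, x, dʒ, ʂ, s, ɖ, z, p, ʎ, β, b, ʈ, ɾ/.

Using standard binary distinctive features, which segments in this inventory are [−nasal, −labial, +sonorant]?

l, j, ʎ, ɾ

First, the [−nasal] segments are /θ, d, χ, ɟ, f, v, w, ʐ, c, l, ts, j, ʃ, x, dʒ, ʂ, s, ɖ, z, p, ʎ, β, b, ʈ, ɾ/.
Of those, [−labial] gives /θ, d, χ, ɟ, ʐ, c, l, ts, j, ʃ, x, dʒ, ʂ, s, ɖ, z, ʎ, ʈ, ɾ/.
Within that set, [+sonorant] leaves /l, j, ʎ, ɾ/.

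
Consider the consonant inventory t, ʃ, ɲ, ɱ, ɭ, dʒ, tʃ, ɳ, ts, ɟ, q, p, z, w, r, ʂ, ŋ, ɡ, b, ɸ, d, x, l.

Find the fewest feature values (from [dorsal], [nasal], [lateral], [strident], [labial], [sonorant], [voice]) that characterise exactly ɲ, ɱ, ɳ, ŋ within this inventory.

/ɲ, ɱ, ɳ, ŋ/ are exactly the [+nasal] segments in the inventory, so a single feature suffices.

[+nasal]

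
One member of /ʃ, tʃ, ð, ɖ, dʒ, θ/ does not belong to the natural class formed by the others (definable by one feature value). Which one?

[distributed] groups all but one: /dʒ, ð, ʃ, θ, tʃ/ share [+distributed] while /ɖ/ (voiced retroflex stop) alone is [−distributed]. Removing any other segment would not leave a single-feature class that excludes it.

ɖ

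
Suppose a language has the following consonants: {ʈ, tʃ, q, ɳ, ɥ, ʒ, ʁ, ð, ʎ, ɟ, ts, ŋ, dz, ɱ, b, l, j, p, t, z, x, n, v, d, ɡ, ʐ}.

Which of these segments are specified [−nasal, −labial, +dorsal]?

Eliminate segments failing any feature: /ʈ, tʃ, ʒ, ð, ts, dz, l, t, z, d, ʐ/ are [−dorsal]; /ɳ, ŋ, ɱ, n/ are [+nasal]; /ɥ, b, p, v/ are [+labial]. The remaining /q, ʁ, ʎ, ɟ, j, x, ɡ/ satisfy [−nasal], [−labial], [+dorsal].

q, ʁ, ʎ, ɟ, j, x, ɡ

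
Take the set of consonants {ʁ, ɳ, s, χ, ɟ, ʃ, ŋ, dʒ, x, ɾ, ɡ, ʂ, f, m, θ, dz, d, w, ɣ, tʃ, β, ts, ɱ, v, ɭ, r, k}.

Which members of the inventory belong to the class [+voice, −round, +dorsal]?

ʁ, ɟ, ŋ, ɡ, ɣ

Among the inventory, the [+voice] segments are /ʁ, ɳ, ɟ, ŋ, dʒ, ɾ, ɡ, m, dz, d, w, ɣ, β, ɱ, v, ɭ, r/.
Of those, [−round] gives /ʁ, ɳ, ɟ, ŋ, dʒ, ɾ, ɡ, m, dz, d, ɣ, β, ɱ, v, ɭ, r/.
Then [+dorsal] leaves /ʁ, ɟ, ŋ, ɡ, ɣ/.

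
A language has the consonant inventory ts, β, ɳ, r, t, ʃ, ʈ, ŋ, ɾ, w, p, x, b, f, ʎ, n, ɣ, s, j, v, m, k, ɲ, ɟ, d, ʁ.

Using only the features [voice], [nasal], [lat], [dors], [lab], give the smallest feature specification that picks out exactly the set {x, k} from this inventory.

The class [−voice], [+dorsal] has exactly /x, k/ as its extension in this inventory. No smaller conjunction from the listed features achieves this: [+dorsal] alone would also admit /ŋ, w, ʎ, ɣ, …/; [−voice] alone would also admit /ts, t, ʃ, ʈ, …/; and checking the remaining single features turns up none with this extension.

[−voice, +dors]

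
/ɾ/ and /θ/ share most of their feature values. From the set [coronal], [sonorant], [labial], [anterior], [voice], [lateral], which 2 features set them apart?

The two segments share [+coronal], [−labial], [+anterior], [−lateral]. The only features from the list on which they differ: /ɾ/ is [+sonorant] while /θ/ is [−sonorant]; /ɾ/ is [+voice] while /θ/ is [−voice].

[sonorant], [voice]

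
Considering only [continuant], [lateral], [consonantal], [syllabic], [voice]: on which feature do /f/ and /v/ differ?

[voice]

/f/ (voiceless labiodental fricative) and /v/ (voiced labiodental fricative) agree on [+continuant], [-lateral], [+consonantal], [-syllabic]. They differ on [voice] (/f/ [-], /v/ [+]).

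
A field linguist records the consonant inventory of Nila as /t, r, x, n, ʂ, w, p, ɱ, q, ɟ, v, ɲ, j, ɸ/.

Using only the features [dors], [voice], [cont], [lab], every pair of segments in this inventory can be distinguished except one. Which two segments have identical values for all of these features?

On the given features, /ɲ/ and /ɟ/ have an identical profile: [+dorsal], [+voice], [−continuant], [−labial]. No other two segments in the inventory coincide on all 4 features. (They do differ in [sonorant] and [nasal], which are not among the given features.)

ɲ, ɟ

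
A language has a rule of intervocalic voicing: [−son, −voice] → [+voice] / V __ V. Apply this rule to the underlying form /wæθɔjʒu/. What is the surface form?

Only /θ/ occurs between two vowels (/æ/ __ /ɔ/) and matches the structural description. It is a voiceless dental fricative, so [−son, −voice] holds; changing it to [+voice] with all other features held fixed yields /ð/ (voiced dental fricative). No other segment meets both the structural description and the environment, so the output is [wæðɔjʒu].

[wæðɔjʒu]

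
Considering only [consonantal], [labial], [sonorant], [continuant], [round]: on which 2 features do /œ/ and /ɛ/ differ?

[labial], [round]

The two segments share [−consonantal], [+sonorant], [+continuant]. The only features from the list on which they differ: /œ/ is [+labial] while /ɛ/ is [−labial]; /œ/ is [+round] while /ɛ/ is [−round].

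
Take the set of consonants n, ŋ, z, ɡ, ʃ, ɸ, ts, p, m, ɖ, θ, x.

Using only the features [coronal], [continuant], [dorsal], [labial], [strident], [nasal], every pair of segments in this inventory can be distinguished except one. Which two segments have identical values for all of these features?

z, ʃ

Both /z/ and /ʃ/ are [+coronal], [+continuant], [−dorsal], [−labial], [+strident], [−nasal]. Since the list omits [voice], [anterior] and [distributed] — which do distinguish the voiced alveolar fricative from the voiceless postalveolar fricative — this pair collapses; all other pairs remain distinct.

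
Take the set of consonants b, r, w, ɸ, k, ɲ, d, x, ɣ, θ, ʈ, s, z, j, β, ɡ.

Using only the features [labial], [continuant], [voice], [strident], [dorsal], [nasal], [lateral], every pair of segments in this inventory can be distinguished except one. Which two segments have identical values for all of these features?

/ɣ/ (voiced velar fricative) and /j/ (palatal glide) are both [−labial], [+continuant], [+voice], [−strident], [+dorsal], [−nasal], [−lateral], so none of the listed features separates them. (They do differ in [sonorant] and [back], which are not among the given features.) Every other pair in the inventory differs on at least one listed feature.

ɣ, j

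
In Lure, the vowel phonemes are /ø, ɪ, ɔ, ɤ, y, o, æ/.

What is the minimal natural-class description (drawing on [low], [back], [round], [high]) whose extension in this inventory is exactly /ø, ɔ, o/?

/ø, ɔ, o/ are all [-high], [+round], and no other segment in the inventory matches both values. Dropping any one of them over-generates: [+round] alone would also admit /y/; [-high] alone would also admit /ɤ, æ/. No other single listed feature picks out exactly this set either, so fewer than two features will not do.

[-high, +round]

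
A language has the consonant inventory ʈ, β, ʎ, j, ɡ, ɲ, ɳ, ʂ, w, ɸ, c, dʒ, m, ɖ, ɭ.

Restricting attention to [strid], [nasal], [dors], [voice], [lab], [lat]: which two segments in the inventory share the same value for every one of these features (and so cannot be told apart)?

/j/ (palatal glide) and /ɡ/ (voiced velar stop) are both [-strident], [-nasal], [+dorsal], [+voice], [-labial], [-lateral], so none of the listed features separates them. (They do differ in [sonorant], [continuant] and [back], which are not among the given features.) Every other pair in the inventory differs on at least one listed feature.

j, ɡ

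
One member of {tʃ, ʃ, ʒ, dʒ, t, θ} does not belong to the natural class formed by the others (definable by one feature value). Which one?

/ʒ, θ, tʃ, ʃ, dʒ/ are all [+distributed], but /t/ (voiceless alveolar stop) is [-distributed]. No other single segment can be removed to leave a set sharing one feature value that the removed segment lacks, so /t/ is the odd one out.

t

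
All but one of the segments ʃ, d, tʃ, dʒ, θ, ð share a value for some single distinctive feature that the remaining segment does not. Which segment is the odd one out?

d

[distributed] groups all but one: /ʃ, tʃ, ð, dʒ, θ/ share [+distributed] while /d/ (voiced alveolar stop) alone is [-distributed]. Removing any other segment would not leave a single-feature class that excludes it.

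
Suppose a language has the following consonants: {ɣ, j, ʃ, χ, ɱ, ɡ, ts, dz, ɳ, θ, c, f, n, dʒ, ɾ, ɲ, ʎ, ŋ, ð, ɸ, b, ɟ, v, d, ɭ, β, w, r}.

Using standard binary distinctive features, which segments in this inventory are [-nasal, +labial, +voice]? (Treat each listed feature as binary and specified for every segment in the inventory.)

b, v, β, w

Checking each segment against [-nasal], [+labial], [+voice]: /b/ (voiced bilabial stop), /v/ (voiced labiodental fricative), /β/ (voiced bilabial fricative), /w/ (labial-velar glide) satisfy every feature; every other segment in the inventory fails at least one.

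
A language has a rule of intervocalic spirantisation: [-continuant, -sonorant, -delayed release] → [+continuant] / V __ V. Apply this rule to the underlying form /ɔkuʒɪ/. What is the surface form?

[ɔxuʒɪ]

/k/ satisfies [-continuant, -sonorant, -delayed release] and sits in V __ V. The [+continuant] counterpart of the voiceless velar stop is /x/. Other segments in /ɔkuʒɪ/ either fail the structural description or are not in the environment, so the surface form is [ɔxuʒɪ].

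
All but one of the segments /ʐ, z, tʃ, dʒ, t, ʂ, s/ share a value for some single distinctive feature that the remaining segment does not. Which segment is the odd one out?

t

/ʐ, dʒ, s, z, tʃ, ʂ/ are all [+strident], but /t/ (voiceless alveolar stop) is [-strident]. No other single segment can be removed to leave a set sharing one feature value that the removed segment lacks, so /t/ is the odd one out.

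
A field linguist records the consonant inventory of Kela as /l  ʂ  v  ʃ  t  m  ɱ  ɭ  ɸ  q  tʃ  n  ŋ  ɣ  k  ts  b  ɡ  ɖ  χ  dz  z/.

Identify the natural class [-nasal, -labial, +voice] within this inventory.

Eliminate segments failing any feature: /ʂ, ʃ, t, q, tʃ, k, ts, χ/ are [-voice]; /v, ɸ, b/ are [+labial]; /m, ɱ, n, ŋ/ are [+nasal]. The remaining /l, ɭ, ɣ, ɡ, ɖ, dz, z/ satisfy [-nasal], [-labial], [+voice].

l, ɭ, ɣ, ɡ, ɖ, dz, z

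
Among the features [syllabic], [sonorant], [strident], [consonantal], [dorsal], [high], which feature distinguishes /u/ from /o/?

/u/ is the high back rounded tense vowel and /o/ is the mid back rounded tense vowel. Both are [+syllabic], [+sonorant], [−strident], [−consonantal], [+dorsal]. /u/ is [+high] while /o/ is [−high], so the distinguishing feature is [high].

[high]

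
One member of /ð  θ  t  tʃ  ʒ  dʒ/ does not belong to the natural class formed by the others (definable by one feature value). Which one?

t

/dʒ, ʒ, tʃ, θ, ð/ are all [+distributed], but /t/ (voiceless alveolar stop) is [-distributed]. No other single segment can be removed to leave a set sharing one feature value that the removed segment lacks, so /t/ is the odd one out.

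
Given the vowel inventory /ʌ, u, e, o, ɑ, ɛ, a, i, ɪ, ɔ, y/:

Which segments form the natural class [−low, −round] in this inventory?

Eliminate segments failing any feature: /u, o, ɔ, y/ are [+round]; /ɑ, a/ are [+low]. The remaining /ʌ, e, ɛ, i, ɪ/ satisfy [−low], [−round].

ʌ, e, ɛ, i, ɪ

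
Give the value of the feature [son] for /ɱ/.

[+sonorant]

As the labiodental nasal, /ɱ/ is [+sonorant].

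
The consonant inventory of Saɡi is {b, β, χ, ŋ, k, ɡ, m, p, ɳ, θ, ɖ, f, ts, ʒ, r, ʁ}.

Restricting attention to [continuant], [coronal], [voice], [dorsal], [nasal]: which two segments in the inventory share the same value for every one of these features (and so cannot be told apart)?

On the given features, /ʒ/ and /r/ have an identical profile: [+continuant], [+coronal], [+voice], [−dorsal], [−nasal]. No other two segments in the inventory coincide on all 5 features. (They do differ in [sonorant], [strident] and [anterior], which are not among the given features.)

ʒ, r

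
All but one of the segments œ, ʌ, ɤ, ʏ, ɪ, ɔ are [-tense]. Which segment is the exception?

Every segment except /ɤ/ is [-tense]. /ɤ/ (mid back unrounded tense vowel) is [+tense], so it is the exception.

ɤ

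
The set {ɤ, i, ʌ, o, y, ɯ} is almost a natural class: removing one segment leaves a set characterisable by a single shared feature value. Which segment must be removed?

The remaining segments after removing /ʌ/ share [+tense]; /ʌ/ (mid back unrounded lax vowel) is [−tense]. For every other candidate removal, the leftover set fails to share any single feature value that the removed segment lacks.

ʌ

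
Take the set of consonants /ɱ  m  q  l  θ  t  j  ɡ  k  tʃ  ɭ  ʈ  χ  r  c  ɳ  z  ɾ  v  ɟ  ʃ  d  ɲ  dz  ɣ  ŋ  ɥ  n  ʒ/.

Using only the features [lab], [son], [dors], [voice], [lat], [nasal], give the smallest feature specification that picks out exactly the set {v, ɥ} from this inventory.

[−nasal, +lab]

Every target segment is [−nasal], [+labial]; each remaining inventory member fails at least one of these. Each conjunct is needed — [+labial] alone would also admit /ɱ, m/; [−nasal] alone would also admit /q, l, θ, t, …/ — and no other single listed feature has exactly this extension, so two is the minimum.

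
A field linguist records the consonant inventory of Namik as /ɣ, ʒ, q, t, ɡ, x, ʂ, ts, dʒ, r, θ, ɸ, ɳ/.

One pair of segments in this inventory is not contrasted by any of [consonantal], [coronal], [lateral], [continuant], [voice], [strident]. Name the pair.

/x/ (voiceless velar fricative) and /ɸ/ (voiceless bilabial fricative) are both [+consonantal], [−coronal], [−lateral], [+continuant], [−voice], [−strident], so none of the listed features separates them. (They do differ in [labial] and [dorsal], which are not among the given features.) Every other pair in the inventory differs on at least one listed feature.

x, ɸ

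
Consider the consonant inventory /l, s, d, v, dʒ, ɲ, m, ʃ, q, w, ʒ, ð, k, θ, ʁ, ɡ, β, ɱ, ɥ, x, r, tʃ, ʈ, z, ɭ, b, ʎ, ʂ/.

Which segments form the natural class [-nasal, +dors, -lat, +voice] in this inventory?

Checking each segment against [-nasal], [+dorsal], [-lateral], [+voice]: /w/ (labial-velar glide), /ʁ/ (voiced uvular fricative), /ɡ/ (voiced velar stop), /ɥ/ (labial-palatal glide) satisfy every feature; every other segment in the inventory fails at least one.

w, ʁ, ɡ, ɥ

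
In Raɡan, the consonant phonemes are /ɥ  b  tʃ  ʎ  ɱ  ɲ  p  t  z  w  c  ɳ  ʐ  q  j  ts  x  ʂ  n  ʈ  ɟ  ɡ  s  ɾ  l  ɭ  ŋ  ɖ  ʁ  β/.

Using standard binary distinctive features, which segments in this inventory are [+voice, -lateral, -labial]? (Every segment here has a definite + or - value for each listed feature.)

ɲ, z, ɳ, ʐ, j, n, ɟ, ɡ, ɾ, ŋ, ɖ, ʁ

Eliminate segments failing any feature: /ɥ, b, ɱ, w, β/ are [+labial]; /tʃ, p, t, c, q, ts, x, ʂ, ʈ, s/ are [-voice]; /ʎ, l, ɭ/ are [+lateral]. The remaining /ɲ, z, ɳ, ʐ, j, n, ɟ, ɡ, ɾ, ŋ, ɖ, ʁ/ satisfy [+voice], [-lateral], [-labial].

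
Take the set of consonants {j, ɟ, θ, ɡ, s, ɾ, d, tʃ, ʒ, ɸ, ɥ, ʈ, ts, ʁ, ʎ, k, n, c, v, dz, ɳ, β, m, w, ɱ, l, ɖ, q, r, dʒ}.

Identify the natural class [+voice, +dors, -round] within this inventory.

Checking each segment against [+voice], [+dorsal], [-round]: /j/ (palatal glide), /ɟ/ (voiced palatal stop), /ɡ/ (voiced velar stop), /ʁ/ (voiced uvular fricative), /ʎ/ (palatal lateral approximant) satisfy every feature; every other segment in the inventory fails at least one.

j, ɟ, ɡ, ʁ, ʎ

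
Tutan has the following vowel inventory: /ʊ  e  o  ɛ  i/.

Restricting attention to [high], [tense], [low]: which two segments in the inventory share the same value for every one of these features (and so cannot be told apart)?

o, e

Both /o/ and /e/ are [-high], [+tense], [-low]. Since the list omits [labial], [round] and [back] — which do distinguish the mid back rounded tense vowel from the mid front unrounded tense vowel — this pair collapses; all other pairs remain distinct.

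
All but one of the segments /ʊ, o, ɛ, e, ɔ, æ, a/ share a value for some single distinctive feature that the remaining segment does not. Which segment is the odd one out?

ʊ

/ɛ, a, o, æ, e, ɔ/ are all [-high], but /ʊ/ (high back rounded lax vowel) is [+high]. No other single segment can be removed to leave a set sharing one feature value that the removed segment lacks, so /ʊ/ is the odd one out.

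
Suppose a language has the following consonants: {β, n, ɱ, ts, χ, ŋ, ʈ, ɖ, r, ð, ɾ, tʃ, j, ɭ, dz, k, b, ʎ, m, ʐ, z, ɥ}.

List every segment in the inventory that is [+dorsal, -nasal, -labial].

Checking each segment against [+dorsal], [-nasal], [-labial]: /χ/ (voiceless uvular fricative), /j/ (palatal glide), /k/ (voiceless velar stop), /ʎ/ (palatal lateral approximant) satisfy every feature; every other segment in the inventory fails at least one.

χ, j, k, ʎ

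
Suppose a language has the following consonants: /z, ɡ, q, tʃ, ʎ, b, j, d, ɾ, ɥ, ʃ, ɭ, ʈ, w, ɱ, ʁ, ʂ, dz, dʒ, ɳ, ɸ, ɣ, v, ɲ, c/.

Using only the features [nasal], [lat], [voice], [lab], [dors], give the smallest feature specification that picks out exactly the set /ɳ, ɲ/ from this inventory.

The class [+nasal], [-labial] has exactly /ɳ, ɲ/ as its extension in this inventory. No smaller conjunction from the listed features achieves this: [-labial] alone would also admit /z, ɡ, q, tʃ, …/; [+nasal] alone would also admit /ɱ/; and checking the remaining single features turns up none with this extension.

[+nasal, -lab]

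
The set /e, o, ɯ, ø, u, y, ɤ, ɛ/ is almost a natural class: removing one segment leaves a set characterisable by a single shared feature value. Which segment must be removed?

/ɤ, y, o, e, u, ø, ɯ/ are all [+tense], but /ɛ/ (mid front unrounded lax vowel) is [-tense]. No other single segment can be removed to leave a set sharing one feature value that the removed segment lacks, so /ɛ/ is the odd one out.

ɛ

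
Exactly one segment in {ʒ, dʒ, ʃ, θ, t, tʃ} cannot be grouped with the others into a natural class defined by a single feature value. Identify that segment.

t

/ʒ, ʃ, tʃ, dʒ, θ/ are all [+distributed], but /t/ (voiceless alveolar stop) is [−distributed]. No other single segment can be removed to leave a set sharing one feature value that the removed segment lacks, so /t/ is the odd one out.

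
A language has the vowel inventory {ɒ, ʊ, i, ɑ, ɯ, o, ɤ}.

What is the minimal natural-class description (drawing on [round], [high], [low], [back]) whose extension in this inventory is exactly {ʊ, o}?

Every target segment is [-low], [+round]; each remaining inventory member fails at least one of these. Each conjunct is needed — [+round] alone would also admit /ɒ/; [-low] alone would also admit /i, ɯ, ɤ/ — and no other single listed feature has exactly this extension, so two is the minimum.

[-low, +round]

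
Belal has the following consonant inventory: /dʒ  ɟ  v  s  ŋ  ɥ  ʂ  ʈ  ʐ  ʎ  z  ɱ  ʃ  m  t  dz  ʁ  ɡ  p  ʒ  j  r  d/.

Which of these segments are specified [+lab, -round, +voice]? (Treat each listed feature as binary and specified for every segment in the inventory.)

v, ɱ, m

Checking each segment against [+labial], [-round], [+voice]: /v/ (voiced labiodental fricative), /ɱ/ (labiodental nasal), /m/ (bilabial nasal) satisfy every feature; every other segment in the inventory fails at least one.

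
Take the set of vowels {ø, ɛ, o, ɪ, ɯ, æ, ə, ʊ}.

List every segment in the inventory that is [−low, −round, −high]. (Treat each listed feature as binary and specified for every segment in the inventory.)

The [−low] segments are /ø, ɛ, o, ɪ, ɯ, ə, ʊ/.
Then [−round] gives /ɛ, ɪ, ɯ, ə/.
Among these, [−high] leaves /ɛ, ə/.

ɛ, ə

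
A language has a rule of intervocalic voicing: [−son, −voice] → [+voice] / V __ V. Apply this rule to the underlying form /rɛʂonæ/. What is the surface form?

[rɛʐonæ]

Only /ʂ/ occurs between two vowels (/ɛ/ __ /o/) and matches the structural description. It is a voiceless retroflex fricative, so [−son, −voice] holds; changing it to [+voice] with all other features held fixed yields /ʐ/ (voiced retroflex fricative). No other segment meets both the structural description and the environment, so the output is [rɛʐonæ].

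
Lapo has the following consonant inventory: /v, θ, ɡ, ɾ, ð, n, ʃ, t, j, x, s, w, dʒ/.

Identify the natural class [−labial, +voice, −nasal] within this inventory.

ɡ, ɾ, ð, j, dʒ

Eliminate segments failing any feature: /v, w/ are [+labial]; /θ, ʃ, t, x, s/ are [−voice]; /n/ is [+nasal]. The remaining /ɡ, ɾ, ð, j, dʒ/ satisfy [−labial], [+voice], [−nasal].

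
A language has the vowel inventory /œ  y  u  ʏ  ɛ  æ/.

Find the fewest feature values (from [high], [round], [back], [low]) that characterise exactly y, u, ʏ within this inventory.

[+high]

Every target segment is [+high] and no other inventory member is, so one feature is enough.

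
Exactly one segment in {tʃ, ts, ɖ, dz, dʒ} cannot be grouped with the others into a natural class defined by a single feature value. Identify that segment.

ɖ

/tʃ, dz, ts, dʒ/ are all [+delayed release], but /ɖ/ (voiced retroflex stop) is [−delayed release]. No other single segment can be removed to leave a set sharing one feature value that the removed segment lacks, so /ɖ/ is the odd one out.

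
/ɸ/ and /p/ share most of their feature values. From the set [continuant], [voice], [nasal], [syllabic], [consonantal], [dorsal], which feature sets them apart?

/ɸ/ is the voiceless bilabial fricative and /p/ is the voiceless bilabial stop. Both are [−voice], [−nasal], [−syllabic], [+consonantal], [−dorsal]. /ɸ/ is [+continuant] while /p/ is [−continuant], so the distinguishing feature is [continuant].

[continuant]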